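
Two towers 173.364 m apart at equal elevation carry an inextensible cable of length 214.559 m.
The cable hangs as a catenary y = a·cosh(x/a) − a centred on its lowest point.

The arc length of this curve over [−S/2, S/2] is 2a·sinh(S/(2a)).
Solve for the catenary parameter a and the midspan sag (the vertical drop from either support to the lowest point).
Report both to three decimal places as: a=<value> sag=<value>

a=75.053 sag=55.874

seed: a₀ = √(S³/(24(L−S))) = √(173.364³/(24·41.195)) = 72.595634
iter 1: u=1.194039  f(a)=+3.038e+00  f'(a)=-1.305e+00  a ← 72.595634 − (+3.038e+00/-1.305e+00) = 74.923527
iter 2: u=1.156940  f(a)=+1.523e-01  f'(a)=-1.177e+00  a ← 74.923527 − (+1.523e-01/-1.177e+00) = 75.052857
iter 3: u=1.154946  f(a)=+4.271e-04  f'(a)=-1.171e+00  a ← 75.052857 − (+4.271e-04/-1.171e+00) = 75.053222
iter 4: u=1.154940  f(a)=+3.381e-09  f'(a)=-1.171e+00  a ← 75.053222 − (+3.381e-09/-1.171e+00) = 75.053222
iter 5: u=1.154940  f(a)=-2.842e-14  f'(a)=-1.171e+00  a ← 75.053222 − (-2.842e-14/-1.171e+00) = 75.053222
converged: |Δa| < 1e-12 after 5 iterations
sag = a·(cosh(S/(2a)) − 1) = 75.053222·(cosh(1.154940) − 1) = 55.873770
T_max/T_min = cosh(S/(2a)) = 1.744455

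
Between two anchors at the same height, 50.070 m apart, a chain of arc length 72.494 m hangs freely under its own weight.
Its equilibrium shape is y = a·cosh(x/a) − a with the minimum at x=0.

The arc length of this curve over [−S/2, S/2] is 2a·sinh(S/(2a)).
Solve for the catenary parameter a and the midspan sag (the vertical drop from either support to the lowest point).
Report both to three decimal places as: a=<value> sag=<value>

seed: a₀ = √(S³/(24(L−S))) = √(50.070³/(24·22.424)) = 15.272292
iter 1: u=1.639243  f(a)=+3.213e+00  f'(a)=-3.805e+00  a ← 15.272292 − (+3.213e+00/-3.805e+00) = 16.116630
iter 2: u=1.553364  f(a)=+2.857e-01  f'(a)=-3.156e+00  a ← 16.116630 − (+2.857e-01/-3.156e+00) = 16.207151
iter 3: u=1.544688  f(a)=+2.746e-03  f'(a)=-3.096e+00  a ← 16.207151 − (+2.746e-03/-3.096e+00) = 16.208038
iter 4: u=1.544604  f(a)=+2.590e-07  f'(a)=-3.095e+00  a ← 16.208038 − (+2.590e-07/-3.095e+00) = 16.208038
iter 5: u=1.544604  f(a)=+1.421e-14  f'(a)=-3.095e+00  a ← 16.208038 − (+1.421e-14/-3.095e+00) = 16.208038
converged: |Δa| < 1e-12 after 5 iterations
sag = a·(cosh(S/(2a)) − 1) = 16.208038·(cosh(1.544604) − 1) = 23.497698
T_max/T_min = cosh(S/(2a)) = 2.449756

a=16.208 sag=23.498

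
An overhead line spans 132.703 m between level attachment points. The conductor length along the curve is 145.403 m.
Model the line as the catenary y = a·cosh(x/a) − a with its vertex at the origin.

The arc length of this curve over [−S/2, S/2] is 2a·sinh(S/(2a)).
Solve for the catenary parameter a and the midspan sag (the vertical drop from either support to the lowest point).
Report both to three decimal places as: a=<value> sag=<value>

a=88.792 sag=25.967

seed: a₀ = √(S³/(24(L−S))) = √(132.703³/(24·12.700)) = 87.561588
iter 1: u=0.757769  f(a)=+3.697e-01  f'(a)=-3.071e-01  a ← 87.561588 − (+3.697e-01/-3.071e-01) = 88.765336
iter 2: u=0.747493  f(a)=+7.761e-03  f'(a)=-2.943e-01  a ← 88.765336 − (+7.761e-03/-2.943e-01) = 88.791705
iter 3: u=0.747271  f(a)=+3.584e-06  f'(a)=-2.940e-01  a ← 88.791705 − (+3.584e-06/-2.940e-01) = 88.791718
iter 4: u=0.747271  f(a)=+7.390e-13  f'(a)=-2.940e-01  a ← 88.791718 − (+7.390e-13/-2.940e-01) = 88.791718
converged: |Δa| < 1e-12 after 4 iterations
sag = a·(cosh(S/(2a)) − 1) = 88.791718·(cosh(0.747271) − 1) = 25.966625
T_max/T_min = cosh(S/(2a)) = 1.292444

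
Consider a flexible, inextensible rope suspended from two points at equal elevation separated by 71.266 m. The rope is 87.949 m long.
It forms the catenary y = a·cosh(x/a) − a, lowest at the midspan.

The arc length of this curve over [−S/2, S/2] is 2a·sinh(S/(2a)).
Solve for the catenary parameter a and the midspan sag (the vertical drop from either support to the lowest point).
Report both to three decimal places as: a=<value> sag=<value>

seed: a₀ = √(S³/(24(L−S))) = √(71.266³/(24·16.683)) = 30.066362
iter 1: u=1.185145  f(a)=+1.212e+00  f'(a)=-1.274e+00  a ← 30.066362 − (+1.212e+00/-1.274e+00) = 31.017631
iter 2: u=1.148798  f(a)=+5.988e-02  f'(a)=-1.151e+00  a ← 31.017631 − (+5.988e-02/-1.151e+00) = 31.069672
iter 3: u=1.146874  f(a)=+1.631e-04  f'(a)=-1.144e+00  a ← 31.069672 − (+1.631e-04/-1.144e+00) = 31.069814
iter 4: u=1.146869  f(a)=+1.217e-09  f'(a)=-1.144e+00  a ← 31.069814 − (+1.217e-09/-1.144e+00) = 31.069814
iter 5: u=1.146869  f(a)=+0.000e+00  f'(a)=-1.144e+00  a ← 31.069814 − (+0.000e+00/-1.144e+00) = 31.069814
converged: |Δa| < 1e-12 after 5 iterations
sag = a·(cosh(S/(2a)) − 1) = 31.069814·(cosh(1.146869) − 1) = 22.773384
T_max/T_min = cosh(S/(2a)) = 1.732975

a=31.070 sag=22.773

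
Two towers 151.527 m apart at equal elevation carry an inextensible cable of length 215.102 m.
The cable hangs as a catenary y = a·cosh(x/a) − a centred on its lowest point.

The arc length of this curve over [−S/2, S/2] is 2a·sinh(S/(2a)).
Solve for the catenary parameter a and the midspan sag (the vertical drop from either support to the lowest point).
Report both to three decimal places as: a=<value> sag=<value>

seed: a₀ = √(S³/(24(L−S))) = √(151.527³/(24·63.575)) = 47.751414
iter 1: u=1.586623  f(a)=+8.499e+00  f'(a)=-3.396e+00  a ← 47.751414 − (+8.499e+00/-3.396e+00) = 50.253869
iter 2: u=1.507615  f(a)=+7.138e-01  f'(a)=-2.848e+00  a ← 50.253869 − (+7.138e-01/-2.848e+00) = 50.504533
iter 3: u=1.500133  f(a)=+6.055e-03  f'(a)=-2.800e+00  a ← 50.504533 − (+6.055e-03/-2.800e+00) = 50.506696
iter 4: u=1.500068  f(a)=+4.439e-07  f'(a)=-2.799e+00  a ← 50.506696 − (+4.439e-07/-2.799e+00) = 50.506696
iter 5: u=1.500068  f(a)=-5.684e-14  f'(a)=-2.799e+00  a ← 50.506696 − (-5.684e-14/-2.799e+00) = 50.506696
converged: |Δa| < 1e-12 after 5 iterations
sag = a·(cosh(S/(2a)) − 1) = 50.506696·(cosh(1.500068) − 1) = 68.313100
T_max/T_min = cosh(S/(2a)) = 2.352555

a=50.507 sag=68.313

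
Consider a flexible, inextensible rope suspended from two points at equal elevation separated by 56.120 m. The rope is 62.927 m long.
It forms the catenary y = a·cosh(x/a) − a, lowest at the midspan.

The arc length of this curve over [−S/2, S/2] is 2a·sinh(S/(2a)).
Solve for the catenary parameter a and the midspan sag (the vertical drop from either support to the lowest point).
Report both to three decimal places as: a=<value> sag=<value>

seed: a₀ = √(S³/(24(L−S))) = √(56.120³/(24·6.807)) = 32.892206
iter 1: u=0.853090  f(a)=+2.520e-01  f'(a)=-4.448e-01  a ← 32.892206 − (+2.520e-01/-4.448e-01) = 33.458802
iter 2: u=0.838643  f(a)=+6.660e-03  f'(a)=-4.216e-01  a ← 33.458802 − (+6.660e-03/-4.216e-01) = 33.474599
iter 3: u=0.838248  f(a)=+4.930e-06  f'(a)=-4.210e-01  a ← 33.474599 − (+4.930e-06/-4.210e-01) = 33.474611
iter 4: u=0.838247  f(a)=+2.707e-12  f'(a)=-4.210e-01  a ← 33.474611 − (+2.707e-12/-4.210e-01) = 33.474611
converged: |Δa| < 1e-12 after 4 iterations
sag = a·(cosh(S/(2a)) − 1) = 33.474611·(cosh(0.838247) − 1) = 12.465583
T_max/T_min = cosh(S/(2a)) = 1.372389

a=33.475 sag=12.466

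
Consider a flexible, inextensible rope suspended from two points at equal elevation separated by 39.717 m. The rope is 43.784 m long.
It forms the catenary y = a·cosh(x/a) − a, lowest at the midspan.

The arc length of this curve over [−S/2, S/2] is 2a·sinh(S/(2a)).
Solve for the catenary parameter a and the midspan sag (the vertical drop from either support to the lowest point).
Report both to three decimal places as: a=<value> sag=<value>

seed: a₀ = √(S³/(24(L−S))) = √(39.717³/(24·4.067)) = 25.335061
iter 1: u=0.783835  f(a)=+1.268e-01  f'(a)=-3.412e-01  a ← 25.335061 − (+1.268e-01/-3.412e-01) = 25.706612
iter 2: u=0.772506  f(a)=+2.843e-03  f'(a)=-3.261e-01  a ← 25.706612 − (+2.843e-03/-3.261e-01) = 25.715330
iter 3: u=0.772244  f(a)=+1.502e-06  f'(a)=-3.257e-01  a ← 25.715330 − (+1.502e-06/-3.257e-01) = 25.715335
iter 4: u=0.772243  f(a)=+4.263e-13  f'(a)=-3.257e-01  a ← 25.715335 − (+4.263e-13/-3.257e-01) = 25.715335
converged: |Δa| < 1e-12 after 4 iterations
sag = a·(cosh(S/(2a)) − 1) = 25.715335·(cosh(0.772243) − 1) = 8.056519
T_max/T_min = cosh(S/(2a)) = 1.313296

a=25.715 sag=8.057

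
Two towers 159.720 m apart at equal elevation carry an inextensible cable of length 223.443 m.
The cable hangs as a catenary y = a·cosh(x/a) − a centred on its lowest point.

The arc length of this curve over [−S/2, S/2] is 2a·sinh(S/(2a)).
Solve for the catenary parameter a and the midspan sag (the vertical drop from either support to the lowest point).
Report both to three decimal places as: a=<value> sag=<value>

a=54.459 sag=69.829

seed: a₀ = √(S³/(24(L−S))) = √(159.720³/(24·63.723)) = 51.616104
iter 1: u=1.547192  f(a)=+8.076e+00  f'(a)=-3.113e+00  a ← 51.616104 − (+8.076e+00/-3.113e+00) = 54.210540
iter 2: u=1.473145  f(a)=+6.489e-01  f'(a)=-2.631e+00  a ← 54.210540 − (+6.489e-01/-2.631e+00) = 54.457155
iter 3: u=1.466474  f(a)=+4.997e-03  f'(a)=-2.591e+00  a ← 54.457155 − (+4.997e-03/-2.591e+00) = 54.459084
iter 4: u=1.466422  f(a)=+3.014e-07  f'(a)=-2.590e+00  a ← 54.459084 − (+3.014e-07/-2.590e+00) = 54.459084
iter 5: u=1.466422  f(a)=-2.842e-14  f'(a)=-2.590e+00  a ← 54.459084 − (-2.842e-14/-2.590e+00) = 54.459084
converged: |Δa| < 1e-12 after 5 iterations
sag = a·(cosh(S/(2a)) − 1) = 54.459084·(cosh(1.466422) − 1) = 69.828829
T_max/T_min = cosh(S/(2a)) = 2.282226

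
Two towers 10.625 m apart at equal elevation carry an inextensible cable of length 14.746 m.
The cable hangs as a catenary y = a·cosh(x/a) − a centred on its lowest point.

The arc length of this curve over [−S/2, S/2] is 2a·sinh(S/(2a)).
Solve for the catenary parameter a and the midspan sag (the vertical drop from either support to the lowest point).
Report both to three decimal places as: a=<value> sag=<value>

seed: a₀ = √(S³/(24(L−S))) = √(10.625³/(24·4.121)) = 3.482463
iter 1: u=1.525501  f(a)=+5.070e-01  f'(a)=-2.965e+00  a ← 3.482463 − (+5.070e-01/-2.965e+00) = 3.653426
iter 2: u=1.454115  f(a)=+3.972e-02  f'(a)=-2.517e+00  a ← 3.653426 − (+3.972e-02/-2.517e+00) = 3.669207
iter 3: u=1.447861  f(a)=+2.897e-04  f'(a)=-2.481e+00  a ← 3.669207 − (+2.897e-04/-2.481e+00) = 3.669323
iter 4: u=1.447815  f(a)=+1.566e-08  f'(a)=-2.480e+00  a ← 3.669323 − (+1.566e-08/-2.480e+00) = 3.669324
iter 5: u=1.447815  f(a)=-1.776e-15  f'(a)=-2.480e+00  a ← 3.669324 − (-1.776e-15/-2.480e+00) = 3.669324
converged: |Δa| < 1e-12 after 5 iterations
sag = a·(cosh(S/(2a)) − 1) = 3.669324·(cosh(1.447815) − 1) = 4.566274
T_max/T_min = cosh(S/(2a)) = 2.244446

a=3.669 sag=4.566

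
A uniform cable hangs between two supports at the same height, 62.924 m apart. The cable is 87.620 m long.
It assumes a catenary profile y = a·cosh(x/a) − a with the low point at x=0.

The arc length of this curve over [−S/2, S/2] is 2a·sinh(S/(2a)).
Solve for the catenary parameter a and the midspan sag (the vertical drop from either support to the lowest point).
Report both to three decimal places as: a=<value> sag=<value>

seed: a₀ = √(S³/(24(L−S))) = √(62.924³/(24·24.696)) = 20.502440
iter 1: u=1.534549  f(a)=+3.076e+00  f'(a)=-3.026e+00  a ← 20.502440 − (+3.076e+00/-3.026e+00) = 21.518966
iter 2: u=1.462059  f(a)=+2.436e-01  f'(a)=-2.564e+00  a ← 21.518966 − (+2.436e-01/-2.564e+00) = 21.613956
iter 3: u=1.455634  f(a)=+1.818e-03  f'(a)=-2.526e+00  a ← 21.613956 − (+1.818e-03/-2.526e+00) = 21.614675
iter 4: u=1.455585  f(a)=+1.029e-07  f'(a)=-2.526e+00  a ← 21.614675 − (+1.029e-07/-2.526e+00) = 21.614676
iter 5: u=1.455585  f(a)=+0.000e+00  f'(a)=-2.526e+00  a ← 21.614676 − (+0.000e+00/-2.526e+00) = 21.614676
converged: |Δa| < 1e-12 after 5 iterations
sag = a·(cosh(S/(2a)) − 1) = 21.614676·(cosh(1.455585) − 1) = 27.237247
T_max/T_min = cosh(S/(2a)) = 2.260127

a=21.615 sag=27.237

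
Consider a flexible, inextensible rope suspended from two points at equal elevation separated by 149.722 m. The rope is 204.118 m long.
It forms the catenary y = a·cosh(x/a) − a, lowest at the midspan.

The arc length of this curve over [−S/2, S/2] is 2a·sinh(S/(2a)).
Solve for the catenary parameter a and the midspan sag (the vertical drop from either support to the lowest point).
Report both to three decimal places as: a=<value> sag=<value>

a=53.264 sag=61.858

seed: a₀ = √(S³/(24(L−S))) = √(149.722³/(24·54.396)) = 50.703662
iter 1: u=1.476442  f(a)=+6.246e+00  f'(a)=-2.651e+00  a ← 50.703662 − (+6.246e+00/-2.651e+00) = 53.059519
iter 2: u=1.410887  f(a)=+4.617e-01  f'(a)=-2.273e+00  a ← 53.059519 − (+4.617e-01/-2.273e+00) = 53.262684
iter 3: u=1.405506  f(a)=+2.968e-03  f'(a)=-2.243e+00  a ← 53.262684 − (+2.968e-03/-2.243e+00) = 53.264007
iter 4: u=1.405471  f(a)=+1.244e-07  f'(a)=-2.243e+00  a ← 53.264007 − (+1.244e-07/-2.243e+00) = 53.264007
iter 5: u=1.405471  f(a)=-2.842e-14  f'(a)=-2.243e+00  a ← 53.264007 − (-2.842e-14/-2.243e+00) = 53.264007
converged: |Δa| < 1e-12 after 5 iterations
sag = a·(cosh(S/(2a)) − 1) = 53.264007·(cosh(1.405471) − 1) = 61.858076
T_max/T_min = cosh(S/(2a)) = 2.161349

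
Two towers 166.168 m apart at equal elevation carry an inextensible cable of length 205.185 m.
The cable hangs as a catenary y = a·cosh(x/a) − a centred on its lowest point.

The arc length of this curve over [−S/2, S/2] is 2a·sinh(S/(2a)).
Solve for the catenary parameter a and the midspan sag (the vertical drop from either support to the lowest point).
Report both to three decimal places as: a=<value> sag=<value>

a=72.341 sag=53.191

seed: a₀ = √(S³/(24(L−S))) = √(166.168³/(24·39.017)) = 69.998467
iter 1: u=1.186940  f(a)=+2.842e+00  f'(a)=-1.280e+00  a ← 69.998467 − (+2.842e+00/-1.280e+00) = 72.219179
iter 2: u=1.150442  f(a)=+1.409e-01  f'(a)=-1.156e+00  a ← 72.219179 − (+1.409e-01/-1.156e+00) = 72.341047
iter 3: u=1.148504  f(a)=+3.860e-04  f'(a)=-1.150e+00  a ← 72.341047 − (+3.860e-04/-1.150e+00) = 72.341382
iter 4: u=1.148499  f(a)=+2.915e-09  f'(a)=-1.150e+00  a ← 72.341382 − (+2.915e-09/-1.150e+00) = 72.341382
iter 5: u=1.148499  f(a)=+2.842e-14  f'(a)=-1.150e+00  a ← 72.341382 − (+2.842e-14/-1.150e+00) = 72.341382
converged: |Δa| < 1e-12 after 5 iterations
sag = a·(cosh(S/(2a)) − 1) = 72.341382·(cosh(1.148499) − 1) = 53.191469
T_max/T_min = cosh(S/(2a)) = 1.735284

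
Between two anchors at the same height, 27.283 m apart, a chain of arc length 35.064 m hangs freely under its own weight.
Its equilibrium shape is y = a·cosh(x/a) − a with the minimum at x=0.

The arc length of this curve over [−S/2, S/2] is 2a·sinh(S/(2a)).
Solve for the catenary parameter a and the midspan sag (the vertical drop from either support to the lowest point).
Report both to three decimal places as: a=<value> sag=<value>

seed: a₀ = √(S³/(24(L−S))) = √(27.283³/(24·7.781)) = 10.428332
iter 1: u=1.308119  f(a)=+6.935e-01  f'(a)=-1.764e+00  a ← 10.428332 − (+6.935e-01/-1.764e+00) = 10.821536
iter 2: u=1.260588  f(a)=+4.115e-02  f'(a)=-1.560e+00  a ← 10.821536 − (+4.115e-02/-1.560e+00) = 10.847915
iter 3: u=1.257523  f(a)=+1.651e-04  f'(a)=-1.548e+00  a ← 10.847915 − (+1.651e-04/-1.548e+00) = 10.848021
iter 4: u=1.257510  f(a)=+2.683e-09  f'(a)=-1.548e+00  a ← 10.848021 − (+2.683e-09/-1.548e+00) = 10.848021
iter 5: u=1.257510  f(a)=-7.105e-15  f'(a)=-1.548e+00  a ← 10.848021 − (-7.105e-15/-1.548e+00) = 10.848021
converged: |Δa| < 1e-12 after 5 iterations
sag = a·(cosh(S/(2a)) − 1) = 10.848021·(cosh(1.257510) − 1) = 9.768734
T_max/T_min = cosh(S/(2a)) = 1.900508

a=10.848 sag=9.769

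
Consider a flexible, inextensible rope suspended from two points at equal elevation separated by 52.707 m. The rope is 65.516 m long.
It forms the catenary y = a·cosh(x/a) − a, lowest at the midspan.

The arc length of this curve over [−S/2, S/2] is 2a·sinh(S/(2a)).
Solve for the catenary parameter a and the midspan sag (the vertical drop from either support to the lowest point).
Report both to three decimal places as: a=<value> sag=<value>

seed: a₀ = √(S³/(24(L−S))) = √(52.707³/(24·12.809)) = 21.824244
iter 1: u=1.207533  f(a)=+9.670e-01  f'(a)=-1.354e+00  a ← 21.824244 − (+9.670e-01/-1.354e+00) = 22.538308
iter 2: u=1.169276  f(a)=+4.948e-02  f'(a)=-1.219e+00  a ← 22.538308 − (+4.948e-02/-1.219e+00) = 22.578910
iter 3: u=1.167173  f(a)=+1.451e-04  f'(a)=-1.212e+00  a ← 22.578910 − (+1.451e-04/-1.212e+00) = 22.579030
iter 4: u=1.167167  f(a)=+1.255e-09  f'(a)=-1.212e+00  a ← 22.579030 − (+1.255e-09/-1.212e+00) = 22.579030
iter 5: u=1.167167  f(a)=-1.421e-14  f'(a)=-1.212e+00  a ← 22.579030 − (-1.421e-14/-1.212e+00) = 22.579030
converged: |Δa| < 1e-12 after 5 iterations
sag = a·(cosh(S/(2a)) − 1) = 22.579030·(cosh(1.167167) − 1) = 17.206635
T_max/T_min = cosh(S/(2a)) = 1.762063

a=22.579 sag=17.207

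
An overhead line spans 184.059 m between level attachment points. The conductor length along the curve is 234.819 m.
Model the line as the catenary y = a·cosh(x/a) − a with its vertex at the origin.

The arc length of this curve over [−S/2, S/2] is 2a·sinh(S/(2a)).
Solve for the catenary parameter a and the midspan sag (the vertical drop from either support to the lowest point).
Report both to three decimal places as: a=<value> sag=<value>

a=74.333 sag=64.629

seed: a₀ = √(S³/(24(L−S))) = √(184.059³/(24·50.760)) = 71.543331
iter 1: u=1.286346  f(a)=+4.369e+00  f'(a)=-1.668e+00  a ← 71.543331 − (+4.369e+00/-1.668e+00) = 74.162409
iter 2: u=1.240918  f(a)=+2.514e-01  f'(a)=-1.481e+00  a ← 74.162409 − (+2.514e-01/-1.481e+00) = 74.332119
iter 3: u=1.238085  f(a)=+9.445e-04  f'(a)=-1.470e+00  a ← 74.332119 − (+9.445e-04/-1.470e+00) = 74.332761
iter 4: u=1.238075  f(a)=+1.345e-08  f'(a)=-1.470e+00  a ← 74.332761 − (+1.345e-08/-1.470e+00) = 74.332761
iter 5: u=1.238075  f(a)=-2.842e-14  f'(a)=-1.470e+00  a ← 74.332761 − (-2.842e-14/-1.470e+00) = 74.332761
converged: |Δa| < 1e-12 after 5 iterations
sag = a·(cosh(S/(2a)) − 1) = 74.332761·(cosh(1.238075) − 1) = 64.628925
T_max/T_min = cosh(S/(2a)) = 1.869454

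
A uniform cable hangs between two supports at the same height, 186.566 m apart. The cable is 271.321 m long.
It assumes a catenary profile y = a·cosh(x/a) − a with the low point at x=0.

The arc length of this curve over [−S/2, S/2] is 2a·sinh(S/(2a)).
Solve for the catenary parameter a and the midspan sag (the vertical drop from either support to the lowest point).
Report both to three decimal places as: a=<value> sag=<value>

seed: a₀ = √(S³/(24(L−S))) = √(186.566³/(24·84.755)) = 56.501563
iter 1: u=1.650981  f(a)=+1.233e+01  f'(a)=-3.902e+00  a ← 56.501563 − (+1.233e+01/-3.902e+00) = 59.661743
iter 2: u=1.563531  f(a)=+1.110e+00  f'(a)=-3.228e+00  a ← 59.661743 − (+1.110e+00/-3.228e+00) = 60.005621
iter 3: u=1.554571  f(a)=+1.096e-02  f'(a)=-3.165e+00  a ← 60.005621 − (+1.096e-02/-3.165e+00) = 60.009085
iter 4: u=1.554481  f(a)=+1.093e-06  f'(a)=-3.164e+00  a ← 60.009085 − (+1.093e-06/-3.164e+00) = 60.009085
iter 5: u=1.554481  f(a)=+0.000e+00  f'(a)=-3.164e+00  a ← 60.009085 − (+0.000e+00/-3.164e+00) = 60.009085
converged: |Δa| < 1e-12 after 5 iterations
sag = a·(cosh(S/(2a)) − 1) = 60.009085·(cosh(1.554481) − 1) = 88.331272
T_max/T_min = cosh(S/(2a)) = 2.471965

a=60.009 sag=88.331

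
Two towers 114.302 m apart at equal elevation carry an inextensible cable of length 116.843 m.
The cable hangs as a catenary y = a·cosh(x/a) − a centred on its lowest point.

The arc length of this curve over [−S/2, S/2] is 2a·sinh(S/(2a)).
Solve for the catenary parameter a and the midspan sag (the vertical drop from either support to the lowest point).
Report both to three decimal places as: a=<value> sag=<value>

seed: a₀ = √(S³/(24(L−S))) = √(114.302³/(24·2.541)) = 156.485028
iter 1: u=0.365217  f(a)=+1.700e-02  f'(a)=-3.291e-02  a ← 156.485028 − (+1.700e-02/-3.291e-02) = 157.001578
iter 2: u=0.364015  f(a)=+8.455e-05  f'(a)=-3.258e-02  a ← 157.001578 − (+8.455e-05/-3.258e-02) = 157.004173
iter 3: u=0.364009  f(a)=+2.114e-09  f'(a)=-3.258e-02  a ← 157.004173 − (+2.114e-09/-3.258e-02) = 157.004173
iter 4: u=0.364009  f(a)=+1.421e-14  f'(a)=-3.258e-02  a ← 157.004173 − (+1.421e-14/-3.258e-02) = 157.004173
converged: |Δa| < 1e-12 after 4 iterations
sag = a·(cosh(S/(2a)) − 1) = 157.004173·(cosh(0.364009) − 1) = 10.517115
T_max/T_min = cosh(S/(2a)) = 1.066986

a=157.004 sag=10.517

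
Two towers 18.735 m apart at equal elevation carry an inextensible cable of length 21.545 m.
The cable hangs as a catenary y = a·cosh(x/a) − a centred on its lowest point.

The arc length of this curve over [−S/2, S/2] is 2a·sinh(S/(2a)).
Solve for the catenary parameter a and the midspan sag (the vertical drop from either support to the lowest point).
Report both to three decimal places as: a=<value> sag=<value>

seed: a₀ = √(S³/(24(L−S))) = √(18.735³/(24·2.810)) = 9.874651
iter 1: u=0.948641  f(a)=+1.292e-01  f'(a)=-6.220e-01  a ← 9.874651 − (+1.292e-01/-6.220e-01) = 10.082331
iter 2: u=0.929101  f(a)=+4.188e-03  f'(a)=-5.823e-01  a ← 10.082331 − (+4.188e-03/-5.823e-01) = 10.089523
iter 3: u=0.928438  f(a)=+4.728e-06  f'(a)=-5.810e-01  a ← 10.089523 − (+4.728e-06/-5.810e-01) = 10.089531
iter 4: u=0.928438  f(a)=+6.040e-12  f'(a)=-5.810e-01  a ← 10.089531 − (+6.040e-12/-5.810e-01) = 10.089531
iter 5: u=0.928438  f(a)=+3.553e-15  f'(a)=-5.810e-01  a ← 10.089531 − (+3.553e-15/-5.810e-01) = 10.089531
converged: |Δa| < 1e-12 after 5 iterations
sag = a·(cosh(S/(2a)) − 1) = 10.089531·(cosh(0.928438) − 1) = 4.670055
T_max/T_min = cosh(S/(2a)) = 1.462861

a=10.090 sag=4.670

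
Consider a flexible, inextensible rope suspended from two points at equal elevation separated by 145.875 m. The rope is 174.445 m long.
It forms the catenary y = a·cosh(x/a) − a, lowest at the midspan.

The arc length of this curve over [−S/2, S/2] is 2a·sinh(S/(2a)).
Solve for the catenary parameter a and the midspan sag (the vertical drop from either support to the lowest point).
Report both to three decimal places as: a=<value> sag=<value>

seed: a₀ = √(S³/(24(L−S))) = √(145.875³/(24·28.570)) = 67.283808
iter 1: u=1.084028  f(a)=+1.726e+00  f'(a)=-9.533e-01  a ← 67.283808 − (+1.726e+00/-9.533e-01) = 69.094747
iter 2: u=1.055616  f(a)=+7.215e-02  f'(a)=-8.751e-01  a ← 69.094747 − (+7.215e-02/-8.751e-01) = 69.177196
iter 3: u=1.054358  f(a)=+1.382e-04  f'(a)=-8.718e-01  a ← 69.177196 − (+1.382e-04/-8.718e-01) = 69.177355
iter 4: u=1.054355  f(a)=+5.093e-10  f'(a)=-8.718e-01  a ← 69.177355 − (+5.093e-10/-8.718e-01) = 69.177355
iter 5: u=1.054355  f(a)=+2.842e-14  f'(a)=-8.718e-01  a ← 69.177355 − (+2.842e-14/-8.718e-01) = 69.177355
converged: |Δa| < 1e-12 after 5 iterations
sag = a·(cosh(S/(2a)) − 1) = 69.177355·(cosh(1.054355) − 1) = 42.147714
T_max/T_min = cosh(S/(2a)) = 1.609270

a=69.177 sag=42.148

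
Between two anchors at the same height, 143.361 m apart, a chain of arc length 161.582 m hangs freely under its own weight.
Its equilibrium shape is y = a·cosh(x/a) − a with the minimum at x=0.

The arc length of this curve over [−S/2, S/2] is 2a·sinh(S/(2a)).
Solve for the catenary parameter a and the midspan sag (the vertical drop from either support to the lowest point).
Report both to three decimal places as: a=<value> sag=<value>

seed: a₀ = √(S³/(24(L−S))) = √(143.361³/(24·18.221)) = 82.083300
iter 1: u=0.873265  f(a)=+7.075e-01  f'(a)=-4.788e-01  a ← 82.083300 − (+7.075e-01/-4.788e-01) = 83.561110
iter 2: u=0.857821  f(a)=+1.956e-02  f'(a)=-4.526e-01  a ← 83.561110 − (+1.956e-02/-4.526e-01) = 83.604323
iter 3: u=0.857378  f(a)=+1.589e-05  f'(a)=-4.519e-01  a ← 83.604323 − (+1.589e-05/-4.519e-01) = 83.604358
iter 4: u=0.857378  f(a)=+1.052e-11  f'(a)=-4.519e-01  a ← 83.604358 − (+1.052e-11/-4.519e-01) = 83.604358
converged: |Δa| < 1e-12 after 4 iterations
sag = a·(cosh(S/(2a)) − 1) = 83.604358·(cosh(0.857378) − 1) = 32.657735
T_max/T_min = cosh(S/(2a)) = 1.390622

a=83.604 sag=32.658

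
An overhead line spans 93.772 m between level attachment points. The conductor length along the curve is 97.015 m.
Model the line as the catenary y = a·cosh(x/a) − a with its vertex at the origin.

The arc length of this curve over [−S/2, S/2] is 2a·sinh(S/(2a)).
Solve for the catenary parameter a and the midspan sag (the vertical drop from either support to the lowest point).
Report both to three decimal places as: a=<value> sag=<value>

seed: a₀ = √(S³/(24(L−S))) = √(93.772³/(24·3.243)) = 102.927322
iter 1: u=0.455525  f(a)=+3.381e-02  f'(a)=-6.433e-02  a ← 102.927322 − (+3.381e-02/-6.433e-02) = 103.452924
iter 2: u=0.453211  f(a)=+2.608e-04  f'(a)=-6.334e-02  a ← 103.452924 − (+2.608e-04/-6.334e-02) = 103.457041
iter 3: u=0.453193  f(a)=+1.578e-08  f'(a)=-6.334e-02  a ← 103.457041 − (+1.578e-08/-6.334e-02) = 103.457041
iter 4: u=0.453193  f(a)=+1.421e-14  f'(a)=-6.334e-02  a ← 103.457041 − (+1.421e-14/-6.334e-02) = 103.457041
converged: |Δa| < 1e-12 after 4 iterations
sag = a·(cosh(S/(2a)) − 1) = 103.457041·(cosh(0.453193) − 1) = 10.807288
T_max/T_min = cosh(S/(2a)) = 1.104462

a=103.457 sag=10.807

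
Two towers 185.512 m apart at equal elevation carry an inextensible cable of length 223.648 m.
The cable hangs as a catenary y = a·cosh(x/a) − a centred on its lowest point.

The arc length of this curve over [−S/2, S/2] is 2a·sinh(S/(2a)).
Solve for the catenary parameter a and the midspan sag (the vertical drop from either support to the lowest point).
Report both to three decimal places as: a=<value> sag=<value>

a=85.981 sag=55.077

seed: a₀ = √(S³/(24(L−S))) = √(185.512³/(24·38.136)) = 83.518911
iter 1: u=1.110599  f(a)=+2.422e+00  f'(a)=-1.031e+00  a ← 83.518911 − (+2.422e+00/-1.031e+00) = 85.868370
iter 2: u=1.080211  f(a)=+1.060e-01  f'(a)=-9.425e-01  a ← 85.868370 − (+1.060e-01/-9.425e-01) = 85.980799
iter 3: u=1.078799  f(a)=+2.234e-04  f'(a)=-9.386e-01  a ← 85.980799 − (+2.234e-04/-9.386e-01) = 85.981037
iter 4: u=1.078796  f(a)=+9.971e-10  f'(a)=-9.386e-01  a ← 85.981037 − (+9.971e-10/-9.386e-01) = 85.981037
iter 5: u=1.078796  f(a)=-2.842e-14  f'(a)=-9.386e-01  a ← 85.981037 − (-2.842e-14/-9.386e-01) = 85.981037
converged: |Δa| < 1e-12 after 5 iterations
sag = a·(cosh(S/(2a)) − 1) = 85.981037·(cosh(1.078796) − 1) = 55.076914
T_max/T_min = cosh(S/(2a)) = 1.640570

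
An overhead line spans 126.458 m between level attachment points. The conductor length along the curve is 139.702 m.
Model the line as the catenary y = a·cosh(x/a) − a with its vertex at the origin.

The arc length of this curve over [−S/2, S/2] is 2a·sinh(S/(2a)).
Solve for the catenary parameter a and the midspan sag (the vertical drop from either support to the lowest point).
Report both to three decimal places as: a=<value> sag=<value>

seed: a₀ = √(S³/(24(L−S))) = √(126.458³/(24·13.244)) = 79.763510
iter 1: u=0.792706  f(a)=+4.224e-01  f'(a)=-3.534e-01  a ← 79.763510 − (+4.224e-01/-3.534e-01) = 80.958665
iter 2: u=0.781003  f(a)=+9.681e-03  f'(a)=-3.374e-01  a ← 80.958665 − (+9.681e-03/-3.374e-01) = 80.987359
iter 3: u=0.780727  f(a)=+5.350e-06  f'(a)=-3.370e-01  a ← 80.987359 − (+5.350e-06/-3.370e-01) = 80.987375
iter 4: u=0.780727  f(a)=+1.620e-12  f'(a)=-3.370e-01  a ← 80.987375 − (+1.620e-12/-3.370e-01) = 80.987375
converged: |Δa| < 1e-12 after 4 iterations
sag = a·(cosh(S/(2a)) − 1) = 80.987375·(cosh(0.780727) − 1) = 25.961758
T_max/T_min = cosh(S/(2a)) = 1.320565

a=80.987 sag=25.962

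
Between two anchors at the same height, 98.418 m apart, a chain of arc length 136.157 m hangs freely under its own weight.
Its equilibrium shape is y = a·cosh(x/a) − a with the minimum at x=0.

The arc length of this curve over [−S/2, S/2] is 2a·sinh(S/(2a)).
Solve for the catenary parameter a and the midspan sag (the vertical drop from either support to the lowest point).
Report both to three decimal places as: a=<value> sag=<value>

a=34.165 sag=42.006

seed: a₀ = √(S³/(24(L−S))) = √(98.418³/(24·37.739)) = 32.442252
iter 1: u=1.516818  f(a)=+4.587e+00  f'(a)=-2.908e+00  a ← 32.442252 − (+4.587e+00/-2.908e+00) = 34.019764
iter 2: u=1.446483  f(a)=+3.558e-01  f'(a)=-2.473e+00  a ← 34.019764 − (+3.558e-01/-2.473e+00) = 34.163655
iter 3: u=1.440390  f(a)=+2.538e-03  f'(a)=-2.437e+00  a ← 34.163655 − (+2.538e-03/-2.437e+00) = 34.164696
iter 4: u=1.440346  f(a)=+1.312e-07  f'(a)=-2.437e+00  a ← 34.164696 − (+1.312e-07/-2.437e+00) = 34.164696
iter 5: u=1.440346  f(a)=+2.842e-14  f'(a)=-2.437e+00  a ← 34.164696 − (+2.842e-14/-2.437e+00) = 34.164696
converged: |Δa| < 1e-12 after 5 iterations
sag = a·(cosh(S/(2a)) − 1) = 34.164696·(cosh(1.440346) − 1) = 42.005564
T_max/T_min = cosh(S/(2a)) = 2.229502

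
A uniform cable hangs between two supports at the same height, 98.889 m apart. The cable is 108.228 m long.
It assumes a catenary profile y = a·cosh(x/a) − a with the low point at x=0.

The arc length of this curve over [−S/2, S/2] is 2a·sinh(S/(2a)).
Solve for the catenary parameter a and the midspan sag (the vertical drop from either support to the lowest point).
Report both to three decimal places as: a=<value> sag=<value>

seed: a₀ = √(S³/(24(L−S))) = √(98.889³/(24·9.339)) = 65.684995
iter 1: u=0.752752  f(a)=+2.682e-01  f'(a)=-3.008e-01  a ← 65.684995 − (+2.682e-01/-3.008e-01) = 66.576580
iter 2: u=0.742671  f(a)=+5.558e-03  f'(a)=-2.884e-01  a ← 66.576580 − (+5.558e-03/-2.884e-01) = 66.595849
iter 3: u=0.742456  f(a)=+2.499e-06  f'(a)=-2.882e-01  a ← 66.595849 − (+2.499e-06/-2.882e-01) = 66.595858
iter 4: u=0.742456  f(a)=+5.116e-13  f'(a)=-2.882e-01  a ← 66.595858 − (+5.116e-13/-2.882e-01) = 66.595858
converged: |Δa| < 1e-12 after 4 iterations
sag = a·(cosh(S/(2a)) − 1) = 66.595858·(cosh(0.742456) − 1) = 19.214009
T_max/T_min = cosh(S/(2a)) = 1.288517

a=66.596 sag=19.214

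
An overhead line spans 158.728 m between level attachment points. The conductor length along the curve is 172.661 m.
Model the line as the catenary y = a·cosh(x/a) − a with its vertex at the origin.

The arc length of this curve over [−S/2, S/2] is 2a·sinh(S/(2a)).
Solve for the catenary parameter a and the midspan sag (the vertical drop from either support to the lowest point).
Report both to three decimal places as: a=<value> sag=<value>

seed: a₀ = √(S³/(24(L−S))) = √(158.728³/(24·13.933)) = 109.358458
iter 1: u=0.725723  f(a)=+3.715e-01  f'(a)=-2.685e-01  a ← 109.358458 − (+3.715e-01/-2.685e-01) = 110.742287
iter 2: u=0.716655  f(a)=+7.170e-03  f'(a)=-2.582e-01  a ← 110.742287 − (+7.170e-03/-2.582e-01) = 110.770055
iter 3: u=0.716475  f(a)=+2.787e-06  f'(a)=-2.580e-01  a ← 110.770055 − (+2.787e-06/-2.580e-01) = 110.770066
iter 4: u=0.716475  f(a)=+4.263e-13  f'(a)=-2.580e-01  a ← 110.770066 − (+4.263e-13/-2.580e-01) = 110.770066
converged: |Δa| < 1e-12 after 4 iterations
sag = a·(cosh(S/(2a)) − 1) = 110.770066·(cosh(0.716475) − 1) = 29.668400
T_max/T_min = cosh(S/(2a)) = 1.267838

a=110.770 sag=29.668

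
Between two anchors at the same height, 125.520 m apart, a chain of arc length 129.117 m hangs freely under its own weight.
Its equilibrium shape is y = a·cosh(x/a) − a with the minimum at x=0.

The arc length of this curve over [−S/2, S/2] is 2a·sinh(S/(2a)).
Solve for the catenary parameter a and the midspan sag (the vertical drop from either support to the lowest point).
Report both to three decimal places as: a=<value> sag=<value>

seed: a₀ = √(S³/(24(L−S))) = √(125.520³/(24·3.597)) = 151.353879
iter 1: u=0.414657  f(a)=+3.105e-02  f'(a)=-4.835e-02  a ← 151.353879 − (+3.105e-02/-4.835e-02) = 151.996037
iter 2: u=0.412906  f(a)=+1.987e-04  f'(a)=-4.774e-02  a ← 151.996037 − (+1.987e-04/-4.774e-02) = 152.000200
iter 3: u=0.412894  f(a)=+8.256e-09  f'(a)=-4.773e-02  a ← 152.000200 − (+8.256e-09/-4.773e-02) = 152.000200
iter 4: u=0.412894  f(a)=+0.000e+00  f'(a)=-4.773e-02  a ← 152.000200 − (+0.000e+00/-4.773e-02) = 152.000200
converged: |Δa| < 1e-12 after 4 iterations
sag = a·(cosh(S/(2a)) − 1) = 152.000200·(cosh(0.412894) − 1) = 13.141741
T_max/T_min = cosh(S/(2a)) = 1.086459

a=152.000 sag=13.142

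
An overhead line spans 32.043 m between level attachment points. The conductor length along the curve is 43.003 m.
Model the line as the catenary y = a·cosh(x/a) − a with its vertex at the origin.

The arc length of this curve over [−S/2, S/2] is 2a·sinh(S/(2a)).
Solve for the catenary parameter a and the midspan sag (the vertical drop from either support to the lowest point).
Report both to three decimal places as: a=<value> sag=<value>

seed: a₀ = √(S³/(24(L−S))) = √(32.043³/(24·10.960)) = 11.183786
iter 1: u=1.432565  f(a)=+1.181e+00  f'(a)=-2.393e+00  a ← 11.183786 − (+1.181e+00/-2.393e+00) = 11.677415
iter 2: u=1.372007  f(a)=+8.270e-02  f'(a)=-2.068e+00  a ← 11.677415 − (+8.270e-02/-2.068e+00) = 11.717399
iter 3: u=1.367326  f(a)=+4.730e-04  f'(a)=-2.045e+00  a ← 11.717399 − (+4.730e-04/-2.045e+00) = 11.717630
iter 4: u=1.367299  f(a)=+1.566e-08  f'(a)=-2.045e+00  a ← 11.717630 − (+1.566e-08/-2.045e+00) = 11.717630
iter 5: u=1.367299  f(a)=-7.105e-15  f'(a)=-2.045e+00  a ← 11.717630 − (-7.105e-15/-2.045e+00) = 11.717630
converged: |Δa| < 1e-12 after 5 iterations
sag = a·(cosh(S/(2a)) − 1) = 11.717630·(cosh(1.367299) − 1) = 12.769455
T_max/T_min = cosh(S/(2a)) = 2.089764

a=11.718 sag=12.769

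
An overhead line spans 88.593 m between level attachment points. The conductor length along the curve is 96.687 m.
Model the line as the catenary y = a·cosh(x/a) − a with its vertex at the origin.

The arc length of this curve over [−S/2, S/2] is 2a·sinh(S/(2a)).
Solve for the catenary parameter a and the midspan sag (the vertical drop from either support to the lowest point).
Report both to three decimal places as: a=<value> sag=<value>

a=60.632 sag=16.914

seed: a₀ = √(S³/(24(L−S))) = √(88.593³/(24·8.094)) = 59.829020
iter 1: u=0.740385  f(a)=+2.248e-01  f'(a)=-2.857e-01  a ← 59.829020 − (+2.248e-01/-2.857e-01) = 60.615737
iter 2: u=0.730776  f(a)=+4.510e-03  f'(a)=-2.743e-01  a ← 60.615737 − (+4.510e-03/-2.743e-01) = 60.632177
iter 3: u=0.730577  f(a)=+1.898e-06  f'(a)=-2.741e-01  a ← 60.632177 − (+1.898e-06/-2.741e-01) = 60.632184
iter 4: u=0.730577  f(a)=+3.411e-13  f'(a)=-2.741e-01  a ← 60.632184 − (+3.411e-13/-2.741e-01) = 60.632184
converged: |Δa| < 1e-12 after 4 iterations
sag = a·(cosh(S/(2a)) − 1) = 60.632184·(cosh(0.730577) − 1) = 16.913646
T_max/T_min = cosh(S/(2a)) = 1.278955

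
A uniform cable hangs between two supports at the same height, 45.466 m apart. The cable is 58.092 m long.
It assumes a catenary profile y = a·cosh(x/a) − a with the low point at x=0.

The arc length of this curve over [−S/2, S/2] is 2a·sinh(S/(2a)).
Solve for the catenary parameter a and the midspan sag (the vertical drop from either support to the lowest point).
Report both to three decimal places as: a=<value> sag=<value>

seed: a₀ = √(S³/(24(L−S))) = √(45.466³/(24·12.626)) = 17.611308
iter 1: u=1.290818  f(a)=+1.095e+00  f'(a)=-1.687e+00  a ← 17.611308 − (+1.095e+00/-1.687e+00) = 18.259982
iter 2: u=1.244963  f(a)=+6.338e-02  f'(a)=-1.497e+00  a ← 18.259982 − (+6.338e-02/-1.497e+00) = 18.302318
iter 3: u=1.242083  f(a)=+2.414e-04  f'(a)=-1.486e+00  a ← 18.302318 − (+2.414e-04/-1.486e+00) = 18.302480
iter 4: u=1.242072  f(a)=+3.532e-09  f'(a)=-1.486e+00  a ← 18.302480 − (+3.532e-09/-1.486e+00) = 18.302480
iter 5: u=1.242072  f(a)=-1.421e-14  f'(a)=-1.486e+00  a ← 18.302480 − (-1.421e-14/-1.486e+00) = 18.302480
converged: |Δa| < 1e-12 after 5 iterations
sag = a·(cosh(S/(2a)) − 1) = 18.302480·(cosh(1.242072) − 1) = 16.029005
T_max/T_min = cosh(S/(2a)) = 1.875783

a=18.302 sag=16.029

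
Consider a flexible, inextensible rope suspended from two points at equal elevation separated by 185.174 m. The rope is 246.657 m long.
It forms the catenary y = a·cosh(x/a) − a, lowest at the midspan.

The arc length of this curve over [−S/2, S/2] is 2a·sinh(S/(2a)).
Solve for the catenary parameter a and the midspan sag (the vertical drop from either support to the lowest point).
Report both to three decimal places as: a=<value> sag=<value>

seed: a₀ = √(S³/(24(L−S))) = √(185.174³/(24·61.483)) = 65.597436
iter 1: u=1.411442  f(a)=+6.423e+00  f'(a)=-2.276e+00  a ← 65.597436 − (+6.423e+00/-2.276e+00) = 68.419981
iter 2: u=1.353216  f(a)=+4.378e-01  f'(a)=-1.975e+00  a ← 68.419981 − (+4.378e-01/-1.975e+00) = 68.641661
iter 3: u=1.348846  f(a)=+2.363e-03  f'(a)=-1.954e+00  a ← 68.641661 − (+2.363e-03/-1.954e+00) = 68.642871
iter 4: u=1.348822  f(a)=+6.969e-08  f'(a)=-1.954e+00  a ← 68.642871 − (+6.969e-08/-1.954e+00) = 68.642871
iter 5: u=1.348822  f(a)=-5.684e-14  f'(a)=-1.954e+00  a ← 68.642871 − (-5.684e-14/-1.954e+00) = 68.642871
converged: |Δa| < 1e-12 after 5 iterations
sag = a·(cosh(S/(2a)) − 1) = 68.642871·(cosh(1.348822) − 1) = 72.501603
T_max/T_min = cosh(S/(2a)) = 2.056215

a=68.643 sag=72.502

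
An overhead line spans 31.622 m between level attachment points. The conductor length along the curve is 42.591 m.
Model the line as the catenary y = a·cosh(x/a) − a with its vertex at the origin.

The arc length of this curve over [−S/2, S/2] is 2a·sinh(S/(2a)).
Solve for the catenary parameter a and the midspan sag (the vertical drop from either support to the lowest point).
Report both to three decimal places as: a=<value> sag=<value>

a=11.490 sag=12.708

seed: a₀ = √(S³/(24(L−S))) = √(31.622³/(24·10.969)) = 10.959604
iter 1: u=1.442662  f(a)=+1.200e+00  f'(a)=-2.451e+00  a ← 10.959604 − (+1.200e+00/-2.451e+00) = 11.449177
iter 2: u=1.380973  f(a)=+8.507e-02  f'(a)=-2.114e+00  a ← 11.449177 − (+8.507e-02/-2.114e+00) = 11.489414
iter 3: u=1.376136  f(a)=+4.999e-04  f'(a)=-2.089e+00  a ← 11.489414 − (+4.999e-04/-2.089e+00) = 11.489653
iter 4: u=1.376108  f(a)=+1.749e-08  f'(a)=-2.089e+00  a ← 11.489653 − (+1.749e-08/-2.089e+00) = 11.489653
iter 5: u=1.376108  f(a)=+0.000e+00  f'(a)=-2.089e+00  a ← 11.489653 − (+0.000e+00/-2.089e+00) = 11.489653
converged: |Δa| < 1e-12 after 5 iterations
sag = a·(cosh(S/(2a)) − 1) = 11.489653·(cosh(1.376108) − 1) = 12.707670
T_max/T_min = cosh(S/(2a)) = 2.106010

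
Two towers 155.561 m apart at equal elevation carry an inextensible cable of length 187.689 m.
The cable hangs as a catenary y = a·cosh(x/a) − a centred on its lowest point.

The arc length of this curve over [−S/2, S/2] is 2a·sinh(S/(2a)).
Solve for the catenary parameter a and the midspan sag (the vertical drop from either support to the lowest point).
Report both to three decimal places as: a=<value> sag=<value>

seed: a₀ = √(S³/(24(L−S))) = √(155.561³/(24·32.128)) = 69.872072
iter 1: u=1.113184  f(a)=+2.050e+00  f'(a)=-1.039e+00  a ← 69.872072 − (+2.050e+00/-1.039e+00) = 71.845971
iter 2: u=1.082601  f(a)=+9.010e-02  f'(a)=-9.493e-01  a ← 71.845971 − (+9.010e-02/-9.493e-01) = 71.940882
iter 3: u=1.081172  f(a)=+1.917e-04  f'(a)=-9.452e-01  a ← 71.940882 − (+1.917e-04/-9.452e-01) = 71.941085
iter 4: u=1.081169  f(a)=+8.714e-10  f'(a)=-9.452e-01  a ← 71.941085 − (+8.714e-10/-9.452e-01) = 71.941085
iter 5: u=1.081169  f(a)=-2.842e-14  f'(a)=-9.452e-01  a ← 71.941085 − (-2.842e-14/-9.452e-01) = 71.941085
converged: |Δa| < 1e-12 after 5 iterations
sag = a·(cosh(S/(2a)) − 1) = 71.941085·(cosh(1.081169) − 1) = 46.305733
T_max/T_min = cosh(S/(2a)) = 1.643662

a=71.941 sag=46.306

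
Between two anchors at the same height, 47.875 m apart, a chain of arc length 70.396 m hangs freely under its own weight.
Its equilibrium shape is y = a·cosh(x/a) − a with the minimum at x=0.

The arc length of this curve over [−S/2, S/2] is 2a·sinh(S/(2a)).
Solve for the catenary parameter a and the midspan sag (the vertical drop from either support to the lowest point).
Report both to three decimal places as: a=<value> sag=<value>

a=15.162 sag=23.163

seed: a₀ = √(S³/(24(L−S))) = √(47.875³/(24·22.521)) = 14.248322
iter 1: u=1.680022  f(a)=+3.400e+00  f'(a)=-4.148e+00  a ← 14.248322 − (+3.400e+00/-4.148e+00) = 15.068046
iter 2: u=1.588627  f(a)=+3.155e-01  f'(a)=-3.411e+00  a ← 15.068046 − (+3.155e-01/-3.411e+00) = 15.160545
iter 3: u=1.578934  f(a)=+3.330e-03  f'(a)=-3.339e+00  a ← 15.160545 − (+3.330e-03/-3.339e+00) = 15.161543
iter 4: u=1.578830  f(a)=+3.797e-07  f'(a)=-3.339e+00  a ← 15.161543 − (+3.797e-07/-3.339e+00) = 15.161543
iter 5: u=1.578830  f(a)=+0.000e+00  f'(a)=-3.339e+00  a ← 15.161543 − (+0.000e+00/-3.339e+00) = 15.161543
converged: |Δa| < 1e-12 after 5 iterations
sag = a·(cosh(S/(2a)) − 1) = 15.161543·(cosh(1.578830) − 1) = 23.163013
T_max/T_min = cosh(S/(2a)) = 2.527748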